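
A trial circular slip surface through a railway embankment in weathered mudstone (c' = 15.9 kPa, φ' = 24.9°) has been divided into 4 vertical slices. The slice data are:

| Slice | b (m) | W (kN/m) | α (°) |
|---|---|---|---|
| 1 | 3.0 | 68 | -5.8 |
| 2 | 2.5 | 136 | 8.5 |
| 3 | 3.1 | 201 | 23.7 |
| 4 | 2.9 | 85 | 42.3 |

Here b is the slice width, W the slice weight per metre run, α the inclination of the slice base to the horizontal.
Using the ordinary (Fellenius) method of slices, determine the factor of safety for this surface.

FS = 2.73

Ordinary method of slices: FS = Σ[c'·Δl_i + (W_i cosα_i)·tanφ'] / Σ W_i sinα_i, with Δl_i = b_i / cosα_i.
Slice 1: Δl = 3.0/cos(-5.8°) = 3.015 m; N'_1 = 68·cos(-5.8°) = 67.7; c'Δl = 47.95; W sinα = -6.9
Slice 2: Δl = 2.5/cos8.5° = 2.528 m; N'_2 = 136·cos8.5° = 134.5; c'Δl = 40.19; W sinα = 20.1
Slice 3: Δl = 3.1/cos23.7° = 3.386 m; N'_3 = 201·cos23.7° = 184.0; c'Δl = 53.83; W sinα = 80.8
Slice 4: Δl = 2.9/cos42.3° = 3.921 m; N'_4 = 85·cos42.3° = 62.9; c'Δl = 62.34; W sinα = 57.2
Σc'Δl = 204.3 kN/m; ΣN' = 449.1 kN/m; ΣW sinα = 151.2 kN/m
Resisting = 204.3 + 449.1·tan24.9° = 204.3 + 208.5 = 412.8 kN/m
FS = 412.8 / 151.2 = 2.729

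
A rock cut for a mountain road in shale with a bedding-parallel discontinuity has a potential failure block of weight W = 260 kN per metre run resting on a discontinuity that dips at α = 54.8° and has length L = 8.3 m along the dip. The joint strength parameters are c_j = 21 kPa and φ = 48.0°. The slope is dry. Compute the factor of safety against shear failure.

FS = 1.60

Resolving the block weight along and normal to the plane and applying the Mohr–Coulomb strength on the joint:
N' = W cosα = 260·cos54.8° = 149.9 kN/m
Driving force T = W sinα = 260·sin54.8° = 212.5 kN/m
Resisting force R = c_j·L + N'·tanφ = 21·8.3 + 149.9·tan48.0° = 174.3 + 166.5 = 340.8 kN/m
FS = R / T = 340.8 / 212.5 = 1.604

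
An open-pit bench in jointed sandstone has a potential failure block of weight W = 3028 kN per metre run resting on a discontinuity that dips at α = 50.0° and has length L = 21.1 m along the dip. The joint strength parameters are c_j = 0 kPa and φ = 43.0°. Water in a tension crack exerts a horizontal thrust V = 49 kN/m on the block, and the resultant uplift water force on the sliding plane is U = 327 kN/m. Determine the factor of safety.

FS = 0.63

Resolving the block weight along and normal to the plane and applying the Mohr–Coulomb strength on the joint:
N' = W cosα − U − V sinα = 3028·cos50.0° − 327 − 49·sin50.0° = 1581.8 kN/m
Driving force T = W sinα + V cosα = 3028·sin50.0° + 49·cos50.0° = 2351.1 kN/m
Resisting force R = c_j·L + N'·tanφ = 0·21.1 + 1581.8·tan43.0° = 0.0 + 1475.1 = 1475.1 kN/m
FS = R / T = 1475.1 / 2351.1 = 0.627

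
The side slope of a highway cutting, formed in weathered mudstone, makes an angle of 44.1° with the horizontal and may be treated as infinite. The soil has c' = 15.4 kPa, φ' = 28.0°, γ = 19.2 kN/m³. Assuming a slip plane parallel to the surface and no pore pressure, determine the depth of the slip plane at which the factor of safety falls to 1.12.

z = 2.81 m

Setting FS = 1.12 in FS = [c' + γz cos²β tanφ'] / [γz sinβ cosβ] and solving for z:
z = c' / [γ cosβ (FS·sinβ − cosβ·tanφ')]
  = 15.4 / [19.2·cos44.1°·(1.12·sin44.1° − cos44.1°·tan28.0°)]
  = 15.4 / [19.2·0.7181·(1.12·0.6959 − 0.7181·0.5317)]
  = 15.4 / 5.4820 = 2.809 m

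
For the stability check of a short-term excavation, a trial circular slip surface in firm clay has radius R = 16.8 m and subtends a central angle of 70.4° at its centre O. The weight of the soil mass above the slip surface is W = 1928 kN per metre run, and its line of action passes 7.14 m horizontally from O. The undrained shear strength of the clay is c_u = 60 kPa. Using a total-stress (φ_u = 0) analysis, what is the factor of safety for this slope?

Taking moments about the centre O, the resisting moment is provided by the undrained shear strength acting along the arc:
Arc length L_a = R·θ = 16.8·(70.4°·π/180) = 16.8·1.2287 = 20.64 m
M_R = c_u·L_a·R = 60·20.64·16.8 = 20807.5 kN·m/m
M_D = W·d = 1928·7.14 = 13765.9 kN·m/m
FS = M_R / M_D = 20807.5 / 13765.9 = 1.512

FS = 1.51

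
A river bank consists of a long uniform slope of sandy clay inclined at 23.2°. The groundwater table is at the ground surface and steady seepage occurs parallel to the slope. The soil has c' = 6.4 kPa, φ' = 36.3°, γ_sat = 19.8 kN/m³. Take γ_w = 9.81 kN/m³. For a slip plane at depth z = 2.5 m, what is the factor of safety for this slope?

FS = 1.22

With seepage parallel to the slope and the water table at the surface, the effective normal stress on the slip plane uses the buoyant unit weight γ' = γ_sat − γ_w while the driving shear stress uses γ_sat:
FS = [c' + γ' z cos²β tanφ'] / [γ_sat z sinβ cosβ]
γ' = 19.8 − 9.81 = 9.99 kN/m³
Numerator = 6.4 + 9.99·2.5·cos²23.2°·tan36.3° = 6.4 + 9.99·2.5·0.8448·0.7346 = 21.899 kPa
Denominator = 19.8·2.5·sin23.2°·cos23.2° = 19.8·2.5·0.3939·0.9191 = 17.923 kPa
FS = 21.899 / 17.923 = 1.222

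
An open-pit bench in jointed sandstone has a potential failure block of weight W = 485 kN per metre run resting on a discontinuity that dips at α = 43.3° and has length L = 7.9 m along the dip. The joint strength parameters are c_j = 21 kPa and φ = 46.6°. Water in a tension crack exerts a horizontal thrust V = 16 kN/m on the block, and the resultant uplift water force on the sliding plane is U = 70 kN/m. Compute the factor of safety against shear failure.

Resolving the block weight along and normal to the plane and applying the Mohr–Coulomb strength on the joint:
N' = W cosα − U − V sinα = 485·cos43.3° − 70 − 16·sin43.3° = 272.0 kN/m
Driving force T = W sinα + V cosα = 485·sin43.3° + 16·cos43.3° = 344.3 kN/m
Resisting force R = c_j·L + N'·tanφ = 21·7.9 + 272.0·tan46.6° = 165.9 + 287.6 = 453.5 kN/m
FS = R / T = 453.5 / 344.3 = 1.317

FS = 1.32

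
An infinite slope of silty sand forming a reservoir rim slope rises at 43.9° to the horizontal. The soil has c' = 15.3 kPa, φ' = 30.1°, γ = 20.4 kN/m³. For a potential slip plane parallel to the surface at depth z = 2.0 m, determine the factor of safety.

For an infinite slope with a slip plane parallel to the surface (no pore pressure): FS = [c' + γz cos²β tanφ'] / [γz sinβ cosβ].
γz = 20.4·2.0 = 40.80 kN/m²
Numerator = 15.3 + 40.80·cos²43.9°·tan30.1° = 15.3 + 40.80·0.5192·0.5797 = 27.579 kPa
Denominator = 40.80·sin43.9°·cos43.9° = 40.80·0.6934·0.7206 = 20.385 kPa
FS = 27.579 / 20.385 = 1.353

FS = 1.35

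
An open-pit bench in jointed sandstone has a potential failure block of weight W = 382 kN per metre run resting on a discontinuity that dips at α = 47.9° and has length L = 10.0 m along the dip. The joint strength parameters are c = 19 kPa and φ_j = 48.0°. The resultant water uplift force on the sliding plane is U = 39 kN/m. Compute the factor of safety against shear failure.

Resolving the block weight along and normal to the plane and applying the Mohr–Coulomb strength on the joint:
N' = W cosα − U = 382·cos47.9° − 39 = 217.1 kN/m
Driving force T = W sinα = 382·sin47.9° = 283.4 kN/m
Resisting force R = c·L + N'·tanφ_j = 19·10.0 + 217.1·tan48.0° = 190.0 + 241.1 = 431.1 kN/m
FS = R / T = 431.1 / 283.4 = 1.521

FS = 1.52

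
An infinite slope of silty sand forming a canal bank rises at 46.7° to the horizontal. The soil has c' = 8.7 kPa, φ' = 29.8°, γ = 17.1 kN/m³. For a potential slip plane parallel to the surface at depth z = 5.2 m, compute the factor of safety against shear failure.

For an infinite slope with a slip plane parallel to the surface (no pore pressure): FS = [c' + γz cos²β tanφ'] / [γz sinβ cosβ].
γz = 17.1·5.2 = 88.92 kN/m²
Numerator = 8.7 + 88.92·cos²46.7°·tan29.8° = 8.7 + 88.92·0.4703·0.5727 = 32.652 kPa
Denominator = 88.92·sin46.7°·cos46.7° = 88.92·0.7278·0.6858 = 44.382 kPa
FS = 32.652 / 44.382 = 0.736

FS = 0.74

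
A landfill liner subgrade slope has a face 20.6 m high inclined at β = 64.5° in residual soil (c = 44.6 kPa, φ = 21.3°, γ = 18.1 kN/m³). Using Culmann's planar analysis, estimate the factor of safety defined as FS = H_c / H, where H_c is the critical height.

H_c = (4c/γ) · sinβ cosφ / [1 − cos(β − φ)]
    = (4·44.6/18.1) · sin64.5°·cos21.3° / [1 − cos43.2°]
    = 9.856 · 0.8409 / 0.2710 = 30.58 m
FS = H_c / H = 30.58 / 20.6 = 1.485

FS = 1.48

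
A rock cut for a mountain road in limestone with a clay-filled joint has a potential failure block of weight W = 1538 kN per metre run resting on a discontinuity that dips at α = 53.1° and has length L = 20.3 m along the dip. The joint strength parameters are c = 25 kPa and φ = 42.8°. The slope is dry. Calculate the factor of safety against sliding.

FS = 1.11

Resolving the block weight along and normal to the plane and applying the Mohr–Coulomb strength on the joint:
N' = W cosα = 1538·cos53.1° = 923.4 kN/m
Driving force T = W sinα = 1538·sin53.1° = 1229.9 kN/m
Resisting force R = c·L + N'·tanφ = 25·20.3 + 923.4·tan42.8° = 507.5 + 855.1 = 1362.6 kN/m
FS = R / T = 1362.6 / 1229.9 = 1.108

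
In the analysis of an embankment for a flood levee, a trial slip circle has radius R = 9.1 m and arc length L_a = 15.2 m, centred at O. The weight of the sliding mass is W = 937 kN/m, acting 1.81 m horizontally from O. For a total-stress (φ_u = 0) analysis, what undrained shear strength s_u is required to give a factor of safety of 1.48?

s_u = 18.1 kPa

FS = s_u·L_a·R / (W·d), so s_u = FS·W·d / (L_a·R).
s_u = 1.48·937·1.81 / (15.20·9.1) = 2510.0 / 138.32 = 18.15 kPa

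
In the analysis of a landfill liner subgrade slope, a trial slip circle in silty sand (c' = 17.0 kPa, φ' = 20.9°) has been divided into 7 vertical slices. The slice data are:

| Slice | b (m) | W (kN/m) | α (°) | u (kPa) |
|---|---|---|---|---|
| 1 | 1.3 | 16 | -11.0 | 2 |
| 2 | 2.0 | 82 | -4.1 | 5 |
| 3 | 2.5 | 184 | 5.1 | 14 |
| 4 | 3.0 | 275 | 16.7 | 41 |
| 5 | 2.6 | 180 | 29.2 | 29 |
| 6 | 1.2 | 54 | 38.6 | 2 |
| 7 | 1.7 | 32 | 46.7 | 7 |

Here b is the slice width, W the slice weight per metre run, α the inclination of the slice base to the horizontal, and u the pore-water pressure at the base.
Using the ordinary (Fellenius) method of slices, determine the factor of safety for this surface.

Ordinary method of slices: FS = Σ[c'·Δl_i + (W_i cosα_i − u_i·Δl_i)·tanφ'] / Σ W_i sinα_i, with Δl_i = b_i / cosα_i.
Slice 1: Δl = 1.3/cos(-11.0°) = 1.324 m; N'_1 = 16·cos(-11.0°) − 2·1.324 = 13.1; c'Δl = 22.51; W sinα = -3.1
Slice 2: Δl = 2.0/cos(-4.1°) = 2.005 m; N'_2 = 82·cos(-4.1°) − 5·2.005 = 71.8; c'Δl = 34.09; W sinα = -5.9
Slice 3: Δl = 2.5/cos5.1° = 2.510 m; N'_3 = 184·cos5.1° − 14·2.510 = 148.1; c'Δl = 42.67; W sinα = 16.4
Slice 4: Δl = 3.0/cos16.7° = 3.132 m; N'_4 = 275·cos16.7° − 41·3.132 = 135.0; c'Δl = 53.25; W sinα = 79.0
Slice 5: Δl = 2.6/cos29.2° = 2.979 m; N'_5 = 180·cos29.2° − 29·2.979 = 70.7; c'Δl = 50.63; W sinα = 87.8
Slice 6: Δl = 1.2/cos38.6° = 1.535 m; N'_6 = 54·cos38.6° − 2·1.535 = 39.1; c'Δl = 26.10; W sinα = 33.7
Slice 7: Δl = 1.7/cos46.7° = 2.479 m; N'_7 = 32·cos46.7° − 7·2.479 = 4.6; c'Δl = 42.14; W sinα = 23.3
Σc'Δl = 271.4 kN/m; ΣN' = 482.4 kN/m; ΣW sinα = 231.3 kN/m
Resisting = 271.4 + 482.4·tan20.9° = 271.4 + 184.2 = 455.6 kN/m
FS = 455.6 / 231.3 = 1.970

FS = 1.97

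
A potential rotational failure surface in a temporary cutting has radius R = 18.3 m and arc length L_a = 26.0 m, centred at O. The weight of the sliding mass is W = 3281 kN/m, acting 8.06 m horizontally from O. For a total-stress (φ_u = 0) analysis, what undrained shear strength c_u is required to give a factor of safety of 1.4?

FS = c_u·L_a·R / (W·d), so c_u = FS·W·d / (L_a·R).
c_u = 1.4·3281·8.06 / (26.00·18.3) = 37022.8 / 475.80 = 77.81 kPa

c_u = 77.8 kPa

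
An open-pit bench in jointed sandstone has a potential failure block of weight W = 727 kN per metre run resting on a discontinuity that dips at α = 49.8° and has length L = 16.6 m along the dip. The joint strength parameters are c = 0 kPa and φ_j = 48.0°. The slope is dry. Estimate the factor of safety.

Resolving the block weight along and normal to the plane and applying the Mohr–Coulomb strength on the joint:
N' = W cosα = 727·cos49.8° = 469.2 kN/m
Driving force T = W sinα = 727·sin49.8° = 555.3 kN/m
Resisting force R = c·L + N'·tanφ_j = 0·16.6 + 469.2·tan48.0° = 0.0 + 521.2 = 521.2 kN/m
FS = R / T = 521.2 / 555.3 = 0.939

FS = 0.94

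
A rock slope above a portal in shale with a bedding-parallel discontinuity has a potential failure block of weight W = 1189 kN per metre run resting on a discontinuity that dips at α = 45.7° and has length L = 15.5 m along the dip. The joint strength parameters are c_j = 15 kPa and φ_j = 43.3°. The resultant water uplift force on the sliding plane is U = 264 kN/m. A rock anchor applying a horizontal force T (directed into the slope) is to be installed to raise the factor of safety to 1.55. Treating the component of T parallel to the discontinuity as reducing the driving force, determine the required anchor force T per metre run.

T = 315 kN/m

Resolving forces along and normal to the sliding plane, with the horizontal anchor force T adding T·sinα to the effective normal force and T·cosα acting up the plane against the driving force:
FS = [c_jL + (W cosα − U + T sinα) tanφ_j] / [W sinα − T cosα]
Without the anchor: N' = 566.4 kN/m, driving T_d = 851.0 kN/m, resisting R = 15·15.5 + 566.4·tan43.3° = 766.3 kN/m, FS = 0.90.
Setting FS = 1.55 and solving for T:
1.55·(851.0 − T cos45.7°) = 766.3 + T sin45.7°·tan43.3°
T·(sin45.7°·tan43.3° + 1.55·cos45.7°) = 1.55·851.0 − 766.3
T·(0.7157·0.9424 + 1.55·0.6984) = 1319.0 − 766.3 = 552.7
T·1.7570 = 552.7
T = 314.6 kN/m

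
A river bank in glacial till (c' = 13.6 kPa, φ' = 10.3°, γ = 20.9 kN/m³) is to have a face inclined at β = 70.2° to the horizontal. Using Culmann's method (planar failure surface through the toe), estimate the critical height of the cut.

Culmann's analysis gives the critical failure plane at α_cr = (β + φ')/2 = (70.2 + 10.3)/2 = 40.2°, and the critical height
H_c = (4c'/γ) · sinβ cosφ' / [1 − cos(β − φ')]
    = (4·13.6/20.9) · sin70.2°·cos10.3° / [1 − cos(59.9°)]
    = 2.603 · 0.9409·0.9839 / [1 − 0.5015]
    = 2.603 · 0.9257 / 0.4985
    = 4.83 m

H_c = 4.83 m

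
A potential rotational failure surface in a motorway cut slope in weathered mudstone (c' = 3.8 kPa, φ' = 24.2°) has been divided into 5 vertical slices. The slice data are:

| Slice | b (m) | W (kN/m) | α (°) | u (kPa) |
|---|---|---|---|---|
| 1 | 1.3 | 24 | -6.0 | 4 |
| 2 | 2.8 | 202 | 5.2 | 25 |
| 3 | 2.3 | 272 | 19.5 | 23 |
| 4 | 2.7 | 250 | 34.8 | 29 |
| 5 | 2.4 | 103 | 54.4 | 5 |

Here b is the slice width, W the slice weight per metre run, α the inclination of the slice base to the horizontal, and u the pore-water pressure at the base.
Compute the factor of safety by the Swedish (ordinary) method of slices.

Ordinary method of slices: FS = Σ[c'·Δl_i + (W_i cosα_i − u_i·Δl_i)·tanφ'] / Σ W_i sinα_i, with Δl_i = b_i / cosα_i.
Slice 1: Δl = 1.3/cos(-6.0°) = 1.307 m; N'_1 = 24·cos(-6.0°) − 4·1.307 = 18.6; c'Δl = 4.97; W sinα = -2.5
Slice 2: Δl = 2.8/cos5.2° = 2.812 m; N'_2 = 202·cos5.2° − 25·2.812 = 130.9; c'Δl = 10.68; W sinα = 18.3
Slice 3: Δl = 2.3/cos19.5° = 2.440 m; N'_3 = 272·cos19.5° − 23·2.440 = 200.3; c'Δl = 9.27; W sinα = 90.8
Slice 4: Δl = 2.7/cos34.8° = 3.288 m; N'_4 = 250·cos34.8° − 29·3.288 = 109.9; c'Δl = 12.49; W sinα = 142.7
Slice 5: Δl = 2.4/cos54.4° = 4.123 m; N'_5 = 103·cos54.4° − 5·4.123 = 39.3; c'Δl = 15.67; W sinα = 83.7
Σc'Δl = 53.1 kN/m; ΣN' = 499.1 kN/m; ΣW sinα = 333.0 kN/m
Resisting = 53.1 + 499.1·tan24.2° = 53.1 + 224.3 = 277.4 kN/m
FS = 277.4 / 333.0 = 0.833

FS = 0.83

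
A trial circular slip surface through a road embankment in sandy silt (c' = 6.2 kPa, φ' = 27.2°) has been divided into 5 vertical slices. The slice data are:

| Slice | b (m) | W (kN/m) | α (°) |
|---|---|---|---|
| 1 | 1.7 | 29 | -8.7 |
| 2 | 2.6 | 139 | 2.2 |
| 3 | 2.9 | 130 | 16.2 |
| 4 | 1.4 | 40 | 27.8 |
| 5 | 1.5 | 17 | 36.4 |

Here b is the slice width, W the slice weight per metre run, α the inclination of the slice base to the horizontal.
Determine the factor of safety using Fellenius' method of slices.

FS = 3.67

Ordinary method of slices: FS = Σ[c'·Δl_i + (W_i cosα_i)·tanφ'] / Σ W_i sinα_i, with Δl_i = b_i / cosα_i.
Slice 1: Δl = 1.7/cos(-8.7°) = 1.720 m; N'_1 = 29·cos(-8.7°) = 28.7; c'Δl = 10.66; W sinα = -4.4
Slice 2: Δl = 2.6/cos2.2° = 2.602 m; N'_2 = 139·cos2.2° = 138.9; c'Δl = 16.13; W sinα = 5.3
Slice 3: Δl = 2.9/cos16.2° = 3.020 m; N'_3 = 130·cos16.2° = 124.8; c'Δl = 18.72; W sinα = 36.3
Slice 4: Δl = 1.4/cos27.8° = 1.583 m; N'_4 = 40·cos27.8° = 35.4; c'Δl = 9.81; W sinα = 18.7
Slice 5: Δl = 1.5/cos36.4° = 1.864 m; N'_5 = 17·cos36.4° = 13.7; c'Δl = 11.55; W sinα = 10.1
Σc'Δl = 66.9 kN/m; ΣN' = 341.5 kN/m; ΣW sinα = 66.0 kN/m
Resisting = 66.9 + 341.5·tan27.2° = 66.9 + 175.5 = 242.4 kN/m
FS = 242.4 / 66.0 = 3.674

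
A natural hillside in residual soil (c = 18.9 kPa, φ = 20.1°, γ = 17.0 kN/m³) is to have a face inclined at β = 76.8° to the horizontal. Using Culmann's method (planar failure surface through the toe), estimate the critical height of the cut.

Culmann's analysis gives the critical failure plane at α_cr = (β + φ)/2 = (76.8 + 20.1)/2 = 48.5°, and the critical height
H_c = (4c/γ) · sinβ cosφ / [1 − cos(β − φ)]
    = (4·18.9/17.0) · sin76.8°·cos20.1° / [1 − cos(56.7°)]
    = 4.447 · 0.9736·0.9391 / [1 − 0.5490]
    = 4.447 · 0.9143 / 0.4510
    = 9.02 m

H_c = 9.02 m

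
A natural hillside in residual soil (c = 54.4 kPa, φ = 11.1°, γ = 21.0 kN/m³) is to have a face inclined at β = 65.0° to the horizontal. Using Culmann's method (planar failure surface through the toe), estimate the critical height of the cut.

H_c = 22.43 m

Culmann's analysis gives the critical failure plane at α_cr = (β + φ)/2 = (65.0 + 11.1)/2 = 38.0°, and the critical height
H_c = (4c/γ) · sinβ cosφ / [1 − cos(β − φ)]
    = (4·54.4/21.0) · sin65.0°·cos11.1° / [1 − cos(53.9°)]
    = 10.362 · 0.9063·0.9813 / [1 − 0.5892]
    = 10.362 · 0.8894 / 0.4108
    = 22.43 m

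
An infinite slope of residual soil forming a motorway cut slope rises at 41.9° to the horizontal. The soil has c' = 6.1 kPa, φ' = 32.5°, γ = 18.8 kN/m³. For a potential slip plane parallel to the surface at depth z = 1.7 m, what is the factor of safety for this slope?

For an infinite slope with a slip plane parallel to the surface (no pore pressure): FS = [c' + γz cos²β tanφ'] / [γz sinβ cosβ].
γz = 18.8·1.7 = 31.96 kN/m²
Numerator = 6.1 + 31.96·cos²41.9°·tan32.5° = 6.1 + 31.96·0.5540·0.6371 = 17.380 kPa
Denominator = 31.96·sin41.9°·cos41.9° = 31.96·0.6678·0.7443 = 15.887 kPa
FS = 17.380 / 15.887 = 1.094

FS = 1.09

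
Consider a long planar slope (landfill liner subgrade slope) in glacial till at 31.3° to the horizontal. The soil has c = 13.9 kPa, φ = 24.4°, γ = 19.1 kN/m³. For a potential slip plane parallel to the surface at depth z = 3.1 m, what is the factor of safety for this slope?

For an infinite slope with a slip plane parallel to the surface (no pore pressure): FS = [c + γz cos²β tanφ] / [γz sinβ cosβ].
γz = 19.1·3.1 = 59.21 kN/m²
Numerator = 13.9 + 59.21·cos²31.3°·tan24.4° = 13.9 + 59.21·0.7301·0.4536 = 33.510 kPa
Denominator = 59.21·sin31.3°·cos31.3° = 59.21·0.5195·0.8545 = 26.284 kPa
FS = 33.510 / 26.284 = 1.275

FS = 1.27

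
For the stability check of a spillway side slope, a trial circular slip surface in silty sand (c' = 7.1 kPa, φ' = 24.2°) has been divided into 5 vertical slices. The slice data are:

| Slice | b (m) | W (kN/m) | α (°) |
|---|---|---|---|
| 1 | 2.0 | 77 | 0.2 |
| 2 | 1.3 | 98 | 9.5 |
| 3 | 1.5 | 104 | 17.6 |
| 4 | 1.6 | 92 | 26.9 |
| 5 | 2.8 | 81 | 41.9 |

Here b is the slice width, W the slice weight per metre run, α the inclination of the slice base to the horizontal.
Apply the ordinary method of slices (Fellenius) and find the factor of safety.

FS = 1.82

Ordinary method of slices: FS = Σ[c'·Δl_i + (W_i cosα_i)·tanφ'] / Σ W_i sinα_i, with Δl_i = b_i / cosα_i.
Slice 1: Δl = 2.0/cos0.2° = 2.000 m; N'_1 = 77·cos0.2° = 77.0; c'Δl = 14.20; W sinα = 0.3
Slice 2: Δl = 1.3/cos9.5° = 1.318 m; N'_2 = 98·cos9.5° = 96.7; c'Δl = 9.36; W sinα = 16.2
Slice 3: Δl = 1.5/cos17.6° = 1.574 m; N'_3 = 104·cos17.6° = 99.1; c'Δl = 11.17; W sinα = 31.4
Slice 4: Δl = 1.6/cos26.9° = 1.794 m; N'_4 = 92·cos26.9° = 82.0; c'Δl = 12.74; W sinα = 41.6
Slice 5: Δl = 2.8/cos41.9° = 3.762 m; N'_5 = 81·cos41.9° = 60.3; c'Δl = 26.71; W sinα = 54.1
Σc'Δl = 74.2 kN/m; ΣN' = 415.1 kN/m; ΣW sinα = 143.6 kN/m
Resisting = 74.2 + 415.1·tan24.2° = 74.2 + 186.6 = 260.7 kN/m
FS = 260.7 / 143.6 = 1.816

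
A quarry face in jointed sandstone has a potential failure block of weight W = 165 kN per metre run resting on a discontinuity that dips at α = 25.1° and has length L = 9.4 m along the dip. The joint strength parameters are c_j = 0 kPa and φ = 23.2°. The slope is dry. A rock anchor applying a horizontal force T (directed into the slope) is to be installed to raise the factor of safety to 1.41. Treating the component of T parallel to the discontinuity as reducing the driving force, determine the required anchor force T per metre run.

T = 24 kN/m

Resolving forces along and normal to the sliding plane, with the horizontal anchor force T adding T·sinα to the effective normal force and T·cosα acting up the plane against the driving force:
FS = [c_jL + (W cosα + T sinα) tanφ] / [W sinα − T cosα]
Without the anchor: N' = 149.4 kN/m, driving T_d = 70.0 kN/m, resisting R = 0·9.4 + 149.4·tan23.2° = 64.0 kN/m, FS = 0.91.
Setting FS = 1.41 and solving for T:
1.41·(70.0 − T cos25.1°) = 64.0 + T sin25.1°·tan23.2°
T·(sin25.1°·tan23.2° + 1.41·cos25.1°) = 1.41·70.0 − 64.0
T·(0.4242·0.4286 + 1.41·0.9056) = 98.7 − 64.0 = 34.6
T·1.4587 = 34.6
T = 23.8 kN/m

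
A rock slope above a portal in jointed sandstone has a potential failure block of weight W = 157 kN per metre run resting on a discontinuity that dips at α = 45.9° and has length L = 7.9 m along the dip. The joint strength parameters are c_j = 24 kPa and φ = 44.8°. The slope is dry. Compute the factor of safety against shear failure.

FS = 2.64

Resolving the block weight along and normal to the plane and applying the Mohr–Coulomb strength on the joint:
N' = W cosα = 157·cos45.9° = 109.3 kN/m
Driving force T = W sinα = 157·sin45.9° = 112.7 kN/m
Resisting force R = c_j·L + N'·tanφ = 24·7.9 + 109.3·tan44.8° = 189.6 + 108.5 = 298.1 kN/m
FS = R / T = 298.1 / 112.7 = 2.644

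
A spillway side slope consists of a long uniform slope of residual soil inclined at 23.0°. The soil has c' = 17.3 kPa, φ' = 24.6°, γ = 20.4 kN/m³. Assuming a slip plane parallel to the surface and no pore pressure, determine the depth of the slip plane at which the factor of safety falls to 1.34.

Setting FS = 1.34 in FS = [c' + γz cos²β tanφ'] / [γz sinβ cosβ] and solving for z:
z = c' / [γ cosβ (FS·sinβ − cosβ·tanφ')]
  = 17.3 / [20.4·cos23.0°·(1.34·sin23.0° − cos23.0°·tan24.6°)]
  = 17.3 / [20.4·0.9205·(1.34·0.3907 − 0.9205·0.4578)]
  = 17.3 / 1.9180 = 9.020 m

z = 9.02 m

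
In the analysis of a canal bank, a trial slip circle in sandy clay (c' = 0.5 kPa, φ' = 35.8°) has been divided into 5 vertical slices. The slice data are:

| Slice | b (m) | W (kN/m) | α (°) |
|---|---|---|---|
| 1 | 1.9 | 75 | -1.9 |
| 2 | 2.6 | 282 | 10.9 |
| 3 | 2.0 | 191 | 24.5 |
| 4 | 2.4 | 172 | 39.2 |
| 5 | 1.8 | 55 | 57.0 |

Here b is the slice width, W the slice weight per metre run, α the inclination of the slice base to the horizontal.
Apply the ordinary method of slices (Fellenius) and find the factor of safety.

FS = 1.77

Ordinary method of slices: FS = Σ[c'·Δl_i + (W_i cosα_i)·tanφ'] / Σ W_i sinα_i, with Δl_i = b_i / cosα_i.
Slice 1: Δl = 1.9/cos(-1.9°) = 1.901 m; N'_1 = 75·cos(-1.9°) = 75.0; c'Δl = 0.95; W sinα = -2.5
Slice 2: Δl = 2.6/cos10.9° = 2.648 m; N'_2 = 282·cos10.9° = 276.9; c'Δl = 1.32; W sinα = 53.3
Slice 3: Δl = 2.0/cos24.5° = 2.198 m; N'_3 = 191·cos24.5° = 173.8; c'Δl = 1.10; W sinα = 79.2
Slice 4: Δl = 2.4/cos39.2° = 3.097 m; N'_4 = 172·cos39.2° = 133.3; c'Δl = 1.55; W sinα = 108.7
Slice 5: Δl = 1.8/cos57.0° = 3.305 m; N'_5 = 55·cos57.0° = 30.0; c'Δl = 1.65; W sinα = 46.1
Σc'Δl = 6.6 kN/m; ΣN' = 688.9 kN/m; ΣW sinα = 284.9 kN/m
Resisting = 6.6 + 688.9·tan35.8° = 6.6 + 496.9 = 503.4 kN/m
FS = 503.4 / 284.9 = 1.767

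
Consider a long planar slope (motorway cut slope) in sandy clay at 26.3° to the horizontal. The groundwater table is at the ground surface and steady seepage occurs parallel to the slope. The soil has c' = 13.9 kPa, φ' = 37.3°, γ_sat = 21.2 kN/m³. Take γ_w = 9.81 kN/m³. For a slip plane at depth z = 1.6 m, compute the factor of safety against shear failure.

FS = 1.86

With seepage parallel to the slope and the water table at the surface, the effective normal stress on the slip plane uses the buoyant unit weight γ' = γ_sat − γ_w while the driving shear stress uses γ_sat:
FS = [c' + γ' z cos²β tanφ'] / [γ_sat z sinβ cosβ]
γ' = 21.2 − 9.81 = 11.39 kN/m³
Numerator = 13.9 + 11.39·1.6·cos²26.3°·tan37.3° = 13.9 + 11.39·1.6·0.8037·0.7618 = 25.058 kPa
Denominator = 21.2·1.6·sin26.3°·cos26.3° = 21.2·1.6·0.4431·0.8965 = 13.473 kPa
FS = 25.058 / 13.473 = 1.860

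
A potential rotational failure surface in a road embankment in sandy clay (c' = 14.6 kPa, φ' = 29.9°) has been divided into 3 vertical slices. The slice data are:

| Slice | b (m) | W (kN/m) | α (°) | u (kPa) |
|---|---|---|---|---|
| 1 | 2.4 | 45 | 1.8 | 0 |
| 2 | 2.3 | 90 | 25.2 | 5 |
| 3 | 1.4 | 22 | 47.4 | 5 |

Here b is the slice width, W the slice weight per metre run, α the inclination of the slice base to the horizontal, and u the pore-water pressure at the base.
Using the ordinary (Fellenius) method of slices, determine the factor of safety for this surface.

FS = 3.05

Ordinary method of slices: FS = Σ[c'·Δl_i + (W_i cosα_i − u_i·Δl_i)·tanφ'] / Σ W_i sinα_i, with Δl_i = b_i / cosα_i.
Slice 1: Δl = 2.4/cos1.8° = 2.401 m; N'_1 = 45·cos1.8° − 0·2.401 = 45.0; c'Δl = 35.06; W sinα = 1.4
Slice 2: Δl = 2.3/cos25.2° = 2.542 m; N'_2 = 90·cos25.2° − 5·2.542 = 68.7; c'Δl = 37.11; W sinα = 38.3
Slice 3: Δl = 1.4/cos47.4° = 2.068 m; N'_3 = 22·cos47.4° − 5·2.068 = 4.5; c'Δl = 30.20; W sinα = 16.2
Σc'Δl = 102.4 kN/m; ΣN' = 118.3 kN/m; ΣW sinα = 55.9 kN/m
Resisting = 102.4 + 118.3·tan29.9° = 102.4 + 68.0 = 170.4 kN/m
FS = 170.4 / 55.9 = 3.046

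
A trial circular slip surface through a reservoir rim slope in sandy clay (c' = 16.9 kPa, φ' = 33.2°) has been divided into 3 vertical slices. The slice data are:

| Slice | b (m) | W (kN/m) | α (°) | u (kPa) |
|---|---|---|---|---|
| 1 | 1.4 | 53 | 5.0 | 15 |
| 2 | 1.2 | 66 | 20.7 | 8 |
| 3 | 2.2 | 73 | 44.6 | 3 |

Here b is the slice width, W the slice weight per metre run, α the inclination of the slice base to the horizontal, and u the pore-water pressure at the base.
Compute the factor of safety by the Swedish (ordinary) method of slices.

FS = 2.27

Ordinary method of slices: FS = Σ[c'·Δl_i + (W_i cosα_i − u_i·Δl_i)·tanφ'] / Σ W_i sinα_i, with Δl_i = b_i / cosα_i.
Slice 1: Δl = 1.4/cos5.0° = 1.405 m; N'_1 = 53·cos5.0° − 15·1.405 = 31.7; c'Δl = 23.75; W sinα = 4.6
Slice 2: Δl = 1.2/cos20.7° = 1.283 m; N'_2 = 66·cos20.7° − 8·1.283 = 51.5; c'Δl = 21.68; W sinα = 23.3
Slice 3: Δl = 2.2/cos44.6° = 3.090 m; N'_3 = 73·cos44.6° − 3·3.090 = 42.7; c'Δl = 52.22; W sinα = 51.3
Σc'Δl = 97.6 kN/m; ΣN' = 125.9 kN/m; ΣW sinα = 79.2 kN/m
Resisting = 97.6 + 125.9·tan33.2° = 97.6 + 82.4 = 180.0 kN/m
FS = 180.0 / 79.2 = 2.273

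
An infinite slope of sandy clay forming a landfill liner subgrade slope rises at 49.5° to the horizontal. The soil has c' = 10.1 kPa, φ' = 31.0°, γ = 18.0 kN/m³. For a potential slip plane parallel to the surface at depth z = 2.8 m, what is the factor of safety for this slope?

FS = 0.92

For an infinite slope with a slip plane parallel to the surface (no pore pressure): FS = [c' + γz cos²β tanφ'] / [γz sinβ cosβ].
γz = 18.0·2.8 = 50.40 kN/m²
Numerator = 10.1 + 50.40·cos²49.5°·tan31.0° = 10.1 + 50.40·0.4218·0.6009 = 22.873 kPa
Denominator = 50.40·sin49.5°·cos49.5° = 50.40·0.7604·0.6494 = 24.890 kPa
FS = 22.873 / 24.890 = 0.919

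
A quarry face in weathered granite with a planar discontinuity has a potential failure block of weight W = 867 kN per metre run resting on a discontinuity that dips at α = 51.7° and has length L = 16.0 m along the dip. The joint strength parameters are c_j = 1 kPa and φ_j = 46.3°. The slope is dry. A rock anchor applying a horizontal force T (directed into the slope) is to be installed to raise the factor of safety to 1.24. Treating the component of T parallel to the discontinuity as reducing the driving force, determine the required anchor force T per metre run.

T = 167 kN/m

Resolving forces along and normal to the sliding plane, with the horizontal anchor force T adding T·sinα to the effective normal force and T·cosα acting up the plane against the driving force:
FS = [c_jL + (W cosα + T sinα) tanφ_j] / [W sinα − T cosα]
Without the anchor: N' = 537.3 kN/m, driving T_d = 680.4 kN/m, resisting R = 1·16.0 + 537.3·tan46.3° = 578.3 kN/m, FS = 0.85.
Setting FS = 1.24 and solving for T:
1.24·(680.4 − T cos51.7°) = 578.3 + T sin51.7°·tan46.3°
T·(sin51.7°·tan46.3° + 1.24·cos51.7°) = 1.24·680.4 − 578.3
T·(0.7848·1.0464 + 1.24·0.6198) = 843.7 − 578.3 = 265.4
T·1.5897 = 265.4
T = 166.9 kN/m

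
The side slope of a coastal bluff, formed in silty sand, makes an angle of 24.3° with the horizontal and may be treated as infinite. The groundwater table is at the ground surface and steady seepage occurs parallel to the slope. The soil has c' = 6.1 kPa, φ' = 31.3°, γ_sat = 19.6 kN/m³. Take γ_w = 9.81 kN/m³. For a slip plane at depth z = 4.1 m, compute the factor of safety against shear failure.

FS = 0.88

With seepage parallel to the slope and the water table at the surface, the effective normal stress on the slip plane uses the buoyant unit weight γ' = γ_sat − γ_w while the driving shear stress uses γ_sat:
FS = [c' + γ' z cos²β tanφ'] / [γ_sat z sinβ cosβ]
γ' = 19.6 − 9.81 = 9.79 kN/m³
Numerator = 6.1 + 9.79·4.1·cos²24.3°·tan31.3° = 6.1 + 9.79·4.1·0.8307·0.6080 = 26.372 kPa
Denominator = 19.6·4.1·sin24.3°·cos24.3° = 19.6·4.1·0.4115·0.9114 = 30.139 kPa
FS = 26.372 / 30.139 = 0.875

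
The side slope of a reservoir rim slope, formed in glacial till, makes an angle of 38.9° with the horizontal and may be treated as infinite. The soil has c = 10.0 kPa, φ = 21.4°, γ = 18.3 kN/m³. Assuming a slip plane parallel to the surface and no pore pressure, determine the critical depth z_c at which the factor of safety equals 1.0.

z_c = 2.17 m

Setting FS = 1.00 in FS = [c + γz cos²β tanφ] / [γz sinβ cosβ] and solving for z:
z = c / [γ cosβ (FS·sinβ − cosβ·tanφ)]
  = 10.0 / [18.3·cos38.9°·(1.00·sin38.9° − cos38.9°·tan21.4°)]
  = 10.0 / [18.3·0.7782·(1.00·0.6280 − 0.7782·0.3919)]
  = 10.0 / 4.5997 = 2.174 m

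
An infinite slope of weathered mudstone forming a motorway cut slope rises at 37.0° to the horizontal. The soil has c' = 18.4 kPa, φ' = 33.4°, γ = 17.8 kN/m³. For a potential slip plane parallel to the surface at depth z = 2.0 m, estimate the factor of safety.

For an infinite slope with a slip plane parallel to the surface (no pore pressure): FS = [c' + γz cos²β tanφ'] / [γz sinβ cosβ].
γz = 17.8·2.0 = 35.60 kN/m²
Numerator = 18.4 + 35.60·cos²37.0°·tan33.4° = 18.4 + 35.60·0.6378·0.6594 = 33.372 kPa
Denominator = 35.60·sin37.0°·cos37.0° = 35.60·0.6018·0.7986 = 17.110 kPa
FS = 33.372 / 17.110 = 1.950

FS = 1.95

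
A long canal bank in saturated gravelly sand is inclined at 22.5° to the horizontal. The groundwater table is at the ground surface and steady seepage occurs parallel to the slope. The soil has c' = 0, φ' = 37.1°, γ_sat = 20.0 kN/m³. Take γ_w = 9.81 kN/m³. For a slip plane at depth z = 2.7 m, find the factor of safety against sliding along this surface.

FS = 0.93

With seepage parallel to the slope and the water table at the surface, the effective normal stress on the slip plane uses the buoyant unit weight γ' = γ_sat − γ_w while the driving shear stress uses γ_sat:
FS = [c' + γ' z cos²β tanφ'] / [γ_sat z sinβ cosβ]
(For c' = 0 this reduces to FS = (γ'/γ_sat)·tanφ'/tanβ.)
γ' = 20.0 − 9.81 = 10.19 kN/m³
Numerator = 0.0 + 10.19·2.7·cos²22.5°·tan37.1° = 0.0 + 10.19·2.7·0.8536·0.7563 = 17.761 kPa
Denominator = 20.0·2.7·sin22.5°·cos22.5° = 20.0·2.7·0.3827·0.9239 = 19.092 kPa
FS = 17.761 / 19.092 = 0.930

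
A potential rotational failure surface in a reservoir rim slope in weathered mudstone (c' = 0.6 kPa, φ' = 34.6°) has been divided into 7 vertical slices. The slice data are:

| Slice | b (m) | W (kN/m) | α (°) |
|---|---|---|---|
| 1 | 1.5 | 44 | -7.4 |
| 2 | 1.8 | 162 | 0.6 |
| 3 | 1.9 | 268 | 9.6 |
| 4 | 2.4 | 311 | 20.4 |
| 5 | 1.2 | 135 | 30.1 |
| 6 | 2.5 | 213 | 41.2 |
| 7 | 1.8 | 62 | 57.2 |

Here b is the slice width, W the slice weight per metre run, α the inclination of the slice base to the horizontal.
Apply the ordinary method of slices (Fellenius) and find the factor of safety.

FS = 1.83

Ordinary method of slices: FS = Σ[c'·Δl_i + (W_i cosα_i)·tanφ'] / Σ W_i sinα_i, with Δl_i = b_i / cosα_i.
Slice 1: Δl = 1.5/cos(-7.4°) = 1.513 m; N'_1 = 44·cos(-7.4°) = 43.6; c'Δl = 0.91; W sinα = -5.7
Slice 2: Δl = 1.8/cos0.6° = 1.800 m; N'_2 = 162·cos0.6° = 162.0; c'Δl = 1.08; W sinα = 1.7
Slice 3: Δl = 1.9/cos9.6° = 1.927 m; N'_3 = 268·cos9.6° = 264.2; c'Δl = 1.16; W sinα = 44.7
Slice 4: Δl = 2.4/cos20.4° = 2.561 m; N'_4 = 311·cos20.4° = 291.5; c'Δl = 1.54; W sinα = 108.4
Slice 5: Δl = 1.2/cos30.1° = 1.387 m; N'_5 = 135·cos30.1° = 116.8; c'Δl = 0.83; W sinα = 67.7
Slice 6: Δl = 2.5/cos41.2° = 3.323 m; N'_6 = 213·cos41.2° = 160.3; c'Δl = 1.99; W sinα = 140.3
Slice 7: Δl = 1.8/cos57.2° = 3.323 m; N'_7 = 62·cos57.2° = 33.6; c'Δl = 1.99; W sinα = 52.1
Σc'Δl = 9.5 kN/m; ΣN' = 1072.0 kN/m; ΣW sinα = 409.2 kN/m
Resisting = 9.5 + 1072.0·tan34.6° = 9.5 + 739.5 = 749.0 kN/m
FS = 749.0 / 409.2 = 1.830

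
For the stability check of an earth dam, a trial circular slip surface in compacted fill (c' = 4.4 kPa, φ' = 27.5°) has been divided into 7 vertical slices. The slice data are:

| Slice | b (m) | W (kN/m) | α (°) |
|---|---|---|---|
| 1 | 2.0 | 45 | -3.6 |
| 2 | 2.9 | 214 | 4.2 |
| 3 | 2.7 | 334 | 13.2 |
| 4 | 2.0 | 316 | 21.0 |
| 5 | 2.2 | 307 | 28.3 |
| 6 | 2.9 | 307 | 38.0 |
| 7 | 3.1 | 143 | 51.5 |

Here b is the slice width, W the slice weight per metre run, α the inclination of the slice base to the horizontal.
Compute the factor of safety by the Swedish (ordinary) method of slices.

FS = 1.33

Ordinary method of slices: FS = Σ[c'·Δl_i + (W_i cosα_i)·tanφ'] / Σ W_i sinα_i, with Δl_i = b_i / cosα_i.
Slice 1: Δl = 2.0/cos(-3.6°) = 2.004 m; N'_1 = 45·cos(-3.6°) = 44.9; c'Δl = 8.82; W sinα = -2.8
Slice 2: Δl = 2.9/cos4.2° = 2.908 m; N'_2 = 214·cos4.2° = 213.4; c'Δl = 12.79; W sinα = 15.7
Slice 3: Δl = 2.7/cos13.2° = 2.773 m; N'_3 = 334·cos13.2° = 325.2; c'Δl = 12.20; W sinα = 76.3
Slice 4: Δl = 2.0/cos21.0° = 2.142 m; N'_4 = 316·cos21.0° = 295.0; c'Δl = 9.43; W sinα = 113.2
Slice 5: Δl = 2.2/cos28.3° = 2.499 m; N'_5 = 307·cos28.3° = 270.3; c'Δl = 10.99; W sinα = 145.5
Slice 6: Δl = 2.9/cos38.0° = 3.680 m; N'_6 = 307·cos38.0° = 241.9; c'Δl = 16.19; W sinα = 189.0
Slice 7: Δl = 3.1/cos51.5° = 4.980 m; N'_7 = 143·cos51.5° = 89.0; c'Δl = 21.91; W sinα = 111.9
Σc'Δl = 92.3 kN/m; ΣN' = 1479.8 kN/m; ΣW sinα = 648.8 kN/m
Resisting = 92.3 + 1479.8·tan27.5° = 92.3 + 770.3 = 862.7 kN/m
FS = 862.7 / 648.8 = 1.330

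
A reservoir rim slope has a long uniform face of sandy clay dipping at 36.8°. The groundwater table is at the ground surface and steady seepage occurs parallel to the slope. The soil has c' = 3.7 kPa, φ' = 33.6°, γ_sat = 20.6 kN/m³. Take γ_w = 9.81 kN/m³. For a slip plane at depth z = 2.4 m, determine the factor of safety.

With seepage parallel to the slope and the water table at the surface, the effective normal stress on the slip plane uses the buoyant unit weight γ' = γ_sat − γ_w while the driving shear stress uses γ_sat:
FS = [c' + γ' z cos²β tanφ'] / [γ_sat z sinβ cosβ]
γ' = 20.6 − 9.81 = 10.79 kN/m³
Numerator = 3.7 + 10.79·2.4·cos²36.8°·tan33.6° = 3.7 + 10.79·2.4·0.6412·0.6644 = 14.732 kPa
Denominator = 20.6·2.4·sin36.8°·cos36.8° = 20.6·2.4·0.5990·0.8007 = 23.714 kPa
FS = 14.732 / 23.714 = 0.621

FS = 0.62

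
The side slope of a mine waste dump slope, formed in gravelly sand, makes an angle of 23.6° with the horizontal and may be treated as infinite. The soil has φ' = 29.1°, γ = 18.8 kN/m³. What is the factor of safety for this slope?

FS = 1.27

For a dry cohesionless infinite slope the factor of safety is FS = tanφ' / tanβ.
FS = tan29.1° / tan23.6° = 0.5566 / 0.4369 = 1.274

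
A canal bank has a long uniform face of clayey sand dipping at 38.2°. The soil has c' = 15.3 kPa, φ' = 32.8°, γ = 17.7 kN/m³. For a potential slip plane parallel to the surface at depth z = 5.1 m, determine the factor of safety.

For an infinite slope with a slip plane parallel to the surface (no pore pressure): FS = [c' + γz cos²β tanφ'] / [γz sinβ cosβ].
γz = 17.7·5.1 = 90.27 kN/m²
Numerator = 15.3 + 90.27·cos²38.2°·tan32.8° = 15.3 + 90.27·0.6176·0.6445 = 51.227 kPa
Denominator = 90.27·sin38.2°·cos38.2° = 90.27·0.6184·0.7859 = 43.869 kPa
FS = 51.227 / 43.869 = 1.168

FS = 1.17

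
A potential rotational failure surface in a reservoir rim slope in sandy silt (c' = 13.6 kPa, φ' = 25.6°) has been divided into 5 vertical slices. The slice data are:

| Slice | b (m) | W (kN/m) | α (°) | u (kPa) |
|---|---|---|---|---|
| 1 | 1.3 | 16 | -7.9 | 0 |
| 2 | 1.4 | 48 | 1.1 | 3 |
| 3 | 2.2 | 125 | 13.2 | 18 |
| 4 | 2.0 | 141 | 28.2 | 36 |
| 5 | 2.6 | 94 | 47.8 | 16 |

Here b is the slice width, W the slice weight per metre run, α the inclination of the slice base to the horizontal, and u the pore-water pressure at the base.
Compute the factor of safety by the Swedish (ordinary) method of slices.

FS = 1.46

Ordinary method of slices: FS = Σ[c'·Δl_i + (W_i cosα_i − u_i·Δl_i)·tanφ'] / Σ W_i sinα_i, with Δl_i = b_i / cosα_i.
Slice 1: Δl = 1.3/cos(-7.9°) = 1.312 m; N'_1 = 16·cos(-7.9°) − 0·1.312 = 15.8; c'Δl = 17.85; W sinα = -2.2
Slice 2: Δl = 1.4/cos1.1° = 1.400 m; N'_2 = 48·cos1.1° − 3·1.400 = 43.8; c'Δl = 19.04; W sinα = 0.9
Slice 3: Δl = 2.2/cos13.2° = 2.260 m; N'_3 = 125·cos13.2° − 18·2.260 = 81.0; c'Δl = 30.73; W sinα = 28.5
Slice 4: Δl = 2.0/cos28.2° = 2.269 m; N'_4 = 141·cos28.2° − 36·2.269 = 42.6; c'Δl = 30.86; W sinα = 66.6
Slice 5: Δl = 2.6/cos47.8° = 3.871 m; N'_5 = 94·cos47.8° − 16·3.871 = 1.2; c'Δl = 52.64; W sinα = 69.6
Σc'Δl = 151.1 kN/m; ΣN' = 184.4 kN/m; ΣW sinα = 163.5 kN/m
Resisting = 151.1 + 184.4·tan25.6° = 151.1 + 88.4 = 239.5 kN/m
FS = 239.5 / 163.5 = 1.465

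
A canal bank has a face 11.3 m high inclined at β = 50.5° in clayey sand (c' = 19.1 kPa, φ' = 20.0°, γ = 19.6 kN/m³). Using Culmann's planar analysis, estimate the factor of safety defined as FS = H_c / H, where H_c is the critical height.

H_c = (4c'/γ) · sinβ cosφ' / [1 − cos(β − φ')]
    = (4·19.1/19.6) · sin50.5°·cos20.0° / [1 − cos30.5°]
    = 3.898 · 0.7251 / 0.1384 = 20.43 m
FS = H_c / H = 20.43 / 11.3 = 1.808

FS = 1.81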